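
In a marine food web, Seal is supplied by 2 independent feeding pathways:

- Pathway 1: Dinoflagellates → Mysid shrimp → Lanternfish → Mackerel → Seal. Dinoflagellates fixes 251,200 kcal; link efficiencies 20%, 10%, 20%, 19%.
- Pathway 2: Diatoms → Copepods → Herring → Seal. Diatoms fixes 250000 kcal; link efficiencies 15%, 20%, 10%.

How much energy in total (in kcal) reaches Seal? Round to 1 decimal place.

940.9 kcal

Pathway 1: 251200 × 0.2 × 0.1 × 0.2 × 0.19 = 190.912 kcal
Pathway 2: 250000 × 0.15 × 0.2 × 0.1 = 750 kcal
Total at Seal: 190.912 + 750 = 940.912 kcal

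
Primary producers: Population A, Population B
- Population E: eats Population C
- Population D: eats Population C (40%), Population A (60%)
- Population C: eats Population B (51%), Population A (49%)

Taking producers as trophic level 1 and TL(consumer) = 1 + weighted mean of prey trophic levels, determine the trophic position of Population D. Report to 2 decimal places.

Population C: 1 + (0.51×1 + 0.49×1) = 2
Population D: 1 + (0.4×2 + 0.6×1) = 2.4
Population E: 1 + 2 = 3

2.40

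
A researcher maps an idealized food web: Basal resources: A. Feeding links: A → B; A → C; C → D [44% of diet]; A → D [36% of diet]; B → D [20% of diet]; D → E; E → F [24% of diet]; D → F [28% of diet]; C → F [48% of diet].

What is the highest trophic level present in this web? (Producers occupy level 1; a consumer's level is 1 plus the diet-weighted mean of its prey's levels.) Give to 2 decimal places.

3.64

B: 1 + 1 = 2
C: 1 + 1 = 2
D: 1 + (0.44×2 + 0.36×1 + 0.2×2) = 2.64
E: 1 + 2.64 = 3.64
F: 1 + (0.24×3.64 + 0.28×2.64 + 0.48×2) = 3.5728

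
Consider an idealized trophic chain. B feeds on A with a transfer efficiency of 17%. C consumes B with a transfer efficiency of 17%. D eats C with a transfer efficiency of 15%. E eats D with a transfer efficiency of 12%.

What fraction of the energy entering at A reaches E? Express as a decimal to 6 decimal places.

0.000520

Product of link efficiencies: 0.17 × 0.17 × 0.15 × 0.12 = 0.0005202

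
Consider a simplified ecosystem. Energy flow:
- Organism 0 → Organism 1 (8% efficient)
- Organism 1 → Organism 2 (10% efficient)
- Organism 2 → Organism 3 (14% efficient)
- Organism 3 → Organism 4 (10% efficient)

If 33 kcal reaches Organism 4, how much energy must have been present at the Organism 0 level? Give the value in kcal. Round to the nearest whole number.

294643 kcal

Cumulative transfer efficiency: 0.08 × 0.1 × 0.14 × 0.1 = 0.000112
Organism 0 energy = 33 / 0.000112 = 294643 kcal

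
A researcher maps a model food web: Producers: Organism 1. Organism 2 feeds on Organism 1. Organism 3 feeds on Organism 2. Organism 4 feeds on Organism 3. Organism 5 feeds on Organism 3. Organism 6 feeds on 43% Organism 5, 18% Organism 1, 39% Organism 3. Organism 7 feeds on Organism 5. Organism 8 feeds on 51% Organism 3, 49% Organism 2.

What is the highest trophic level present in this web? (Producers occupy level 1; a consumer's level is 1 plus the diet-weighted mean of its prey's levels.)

5

Organism 2: 1 + 1 = 2
Organism 3: 1 + 2 = 3
Organism 4: 1 + 3 = 4
Organism 5: 1 + 3 = 4
Organism 6: 1 + (0.43×4 + 0.18×1 + 0.39×3) = 4.07
Organism 7: 1 + 4 = 5
Organism 8: 1 + (0.51×3 + 0.49×2) = 3.51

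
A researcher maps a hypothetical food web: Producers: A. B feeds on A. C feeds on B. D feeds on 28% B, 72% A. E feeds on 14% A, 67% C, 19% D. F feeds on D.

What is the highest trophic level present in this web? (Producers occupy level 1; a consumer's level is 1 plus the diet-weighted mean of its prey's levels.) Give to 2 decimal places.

B: 1 + 1 = 2
C: 1 + 2 = 3
D: 1 + (0.28×2 + 0.72×1) = 2.28
E: 1 + (0.14×1 + 0.67×3 + 0.19×2.28) = 3.5832
F: 1 + 2.28 = 3.28

3.58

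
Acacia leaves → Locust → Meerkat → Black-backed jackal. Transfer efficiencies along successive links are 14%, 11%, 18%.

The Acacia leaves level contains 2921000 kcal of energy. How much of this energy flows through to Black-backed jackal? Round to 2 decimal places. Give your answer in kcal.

8097.01 kcal

Locust: 2921000 × 0.14 = 408940 kcal
Meerkat: 408940 × 0.11 = 44983.4 kcal
Black-backed jackal: 44983.4 × 0.18 = 8097.012 kcal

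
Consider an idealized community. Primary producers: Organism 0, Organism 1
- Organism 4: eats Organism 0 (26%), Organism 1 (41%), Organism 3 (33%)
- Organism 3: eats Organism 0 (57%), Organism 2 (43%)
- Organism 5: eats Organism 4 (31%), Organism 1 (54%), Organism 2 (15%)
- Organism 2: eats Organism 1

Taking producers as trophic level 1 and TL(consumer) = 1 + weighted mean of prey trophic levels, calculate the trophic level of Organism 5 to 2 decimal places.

Organism 2: 1 + 1 = 2
Organism 3: 1 + (0.57×1 + 0.43×2) = 2.43
Organism 4: 1 + (0.26×1 + 0.41×1 + 0.33×2.43) = 2.4719
Organism 5: 1 + (0.31×2.4719 + 0.54×1 + 0.15×2) = 2.606289

2.61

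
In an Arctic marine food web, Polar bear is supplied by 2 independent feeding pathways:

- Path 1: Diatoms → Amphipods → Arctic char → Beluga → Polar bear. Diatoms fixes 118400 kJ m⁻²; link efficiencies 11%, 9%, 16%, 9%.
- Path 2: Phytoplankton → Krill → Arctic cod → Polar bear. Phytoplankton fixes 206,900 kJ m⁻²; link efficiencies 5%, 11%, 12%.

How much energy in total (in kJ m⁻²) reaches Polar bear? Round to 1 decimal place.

153.4 kJ m⁻²

Path 1: 118400 × 0.11 × 0.09 × 0.16 × 0.09 = 16.879104 kJ m⁻²
Path 2: 206900 × 0.05 × 0.11 × 0.12 = 136.554 kJ m⁻²
Total at Polar bear: 16.879104 + 136.554 = 153.433104 kJ m⁻²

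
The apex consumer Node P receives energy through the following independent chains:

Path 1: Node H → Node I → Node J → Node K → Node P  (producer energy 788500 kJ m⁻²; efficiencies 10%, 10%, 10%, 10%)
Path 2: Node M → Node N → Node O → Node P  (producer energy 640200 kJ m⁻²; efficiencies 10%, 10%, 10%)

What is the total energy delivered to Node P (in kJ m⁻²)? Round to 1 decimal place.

719.1 kJ m⁻²

Path 1: 788500 × 0.1 × 0.1 × 0.1 × 0.1 = 78.85 kJ m⁻²
Path 2: 640200 × 0.1 × 0.1 × 0.1 = 640.2 kJ m⁻²
Total at Node P: 78.85 + 640.2 = 719.05 kJ m⁻²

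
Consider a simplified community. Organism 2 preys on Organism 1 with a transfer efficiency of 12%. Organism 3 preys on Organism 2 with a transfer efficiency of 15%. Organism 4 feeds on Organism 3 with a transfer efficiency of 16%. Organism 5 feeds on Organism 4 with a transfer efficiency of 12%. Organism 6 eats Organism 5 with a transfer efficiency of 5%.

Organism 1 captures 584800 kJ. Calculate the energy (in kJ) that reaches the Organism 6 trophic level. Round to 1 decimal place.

10.1 kJ

Organism 2: 584800 × 0.12 = 70176 kJ
Organism 3: 70176 × 0.15 = 10526.4 kJ
Organism 4: 10526.4 × 0.16 = 1684.224 kJ
Organism 5: 1684.224 × 0.12 = 202.10688 kJ
Organism 6: 202.10688 × 0.05 = 10.105344 kJ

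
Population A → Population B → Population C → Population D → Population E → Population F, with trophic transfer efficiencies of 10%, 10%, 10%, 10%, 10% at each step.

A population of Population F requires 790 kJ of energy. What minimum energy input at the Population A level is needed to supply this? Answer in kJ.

79000000 kJ

Cumulative transfer efficiency: 0.1 × 0.1 × 0.1 × 0.1 × 0.1 = 0.00001
Population A energy = 790 / 0.00001 = 79000000 kJ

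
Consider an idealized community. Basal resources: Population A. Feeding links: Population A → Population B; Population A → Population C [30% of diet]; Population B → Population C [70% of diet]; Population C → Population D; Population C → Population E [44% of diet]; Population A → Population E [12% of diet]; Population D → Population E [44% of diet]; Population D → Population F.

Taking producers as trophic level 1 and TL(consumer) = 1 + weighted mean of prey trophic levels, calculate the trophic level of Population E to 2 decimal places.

3.94

Population B: 1 + 1 = 2
Population C: 1 + (0.3×1 + 0.7×2) = 2.7
Population D: 1 + 2.7 = 3.7
Population E: 1 + (0.44×2.7 + 0.12×1 + 0.44×3.7) = 3.936
Population F: 1 + 3.7 = 4.7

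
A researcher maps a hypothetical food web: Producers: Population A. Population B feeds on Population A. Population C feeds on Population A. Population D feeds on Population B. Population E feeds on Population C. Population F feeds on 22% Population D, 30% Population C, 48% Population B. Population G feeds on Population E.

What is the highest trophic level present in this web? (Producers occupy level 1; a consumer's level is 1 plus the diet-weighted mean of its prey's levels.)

Population B: 1 + 1 = 2
Population C: 1 + 1 = 2
Population D: 1 + 2 = 3
Population E: 1 + 2 = 3
Population F: 1 + (0.22×3 + 0.3×2 + 0.48×2) = 3.22
Population G: 1 + 3 = 4

4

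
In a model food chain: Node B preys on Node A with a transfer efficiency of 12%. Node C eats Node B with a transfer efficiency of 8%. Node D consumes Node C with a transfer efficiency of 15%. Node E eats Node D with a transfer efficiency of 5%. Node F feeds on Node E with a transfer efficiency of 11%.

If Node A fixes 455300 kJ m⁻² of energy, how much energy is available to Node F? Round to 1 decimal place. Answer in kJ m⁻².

3.6 kJ m⁻²

Node B: 455300 × 0.12 = 54636 kJ m⁻²
Node C: 54636 × 0.08 = 4370.88 kJ m⁻²
Node D: 4370.88 × 0.15 = 655.632 kJ m⁻²
Node E: 655.632 × 0.05 = 32.7816 kJ m⁻²
Node F: 32.7816 × 0.11 = 3.605976 kJ m⁻²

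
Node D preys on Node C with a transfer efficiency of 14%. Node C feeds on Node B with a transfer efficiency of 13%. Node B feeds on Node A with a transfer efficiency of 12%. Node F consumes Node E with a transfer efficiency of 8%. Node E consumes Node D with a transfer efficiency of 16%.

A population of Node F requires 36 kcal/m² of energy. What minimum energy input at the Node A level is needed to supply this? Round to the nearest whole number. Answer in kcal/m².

1287775 kcal/m²

Cumulative transfer efficiency: 0.12 × 0.13 × 0.14 × 0.16 × 0.08 = 0.0000279552
Node A energy = 36 / 0.0000279552 = 1287775 kcal/m²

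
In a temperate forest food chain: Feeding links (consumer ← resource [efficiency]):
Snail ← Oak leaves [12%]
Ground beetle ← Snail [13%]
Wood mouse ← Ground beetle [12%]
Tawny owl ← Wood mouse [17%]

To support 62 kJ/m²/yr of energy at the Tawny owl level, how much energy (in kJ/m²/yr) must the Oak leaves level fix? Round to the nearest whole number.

Cumulative transfer efficiency: 0.12 × 0.13 × 0.12 × 0.17 = 0.00031824
Oak leaves energy = 62 / 0.00031824 = 194822 kJ/m²/yr

194822 kJ/m²/yr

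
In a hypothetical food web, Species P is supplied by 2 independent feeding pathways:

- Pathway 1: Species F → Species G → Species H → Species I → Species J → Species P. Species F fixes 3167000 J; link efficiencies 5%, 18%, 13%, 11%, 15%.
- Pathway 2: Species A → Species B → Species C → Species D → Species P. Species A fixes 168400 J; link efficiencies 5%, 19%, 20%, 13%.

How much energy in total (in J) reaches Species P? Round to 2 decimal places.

Pathway 1: 3167000 × 0.05 × 0.18 × 0.13 × 0.11 × 0.15 = 61.138935 J
Pathway 2: 168400 × 0.05 × 0.19 × 0.2 × 0.13 = 41.5948 J
Total at Species P: 61.138935 + 41.5948 = 102.733735 J

102.73 J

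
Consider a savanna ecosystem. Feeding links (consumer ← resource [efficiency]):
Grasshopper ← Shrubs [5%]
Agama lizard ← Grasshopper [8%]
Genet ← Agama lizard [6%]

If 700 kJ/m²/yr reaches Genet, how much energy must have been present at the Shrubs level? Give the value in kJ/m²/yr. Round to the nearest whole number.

2916667 kJ/m²/yr

Cumulative transfer efficiency: 0.05 × 0.08 × 0.06 = 0.00024
Shrubs energy = 700 / 0.00024 = 2916667 kJ/m²/yr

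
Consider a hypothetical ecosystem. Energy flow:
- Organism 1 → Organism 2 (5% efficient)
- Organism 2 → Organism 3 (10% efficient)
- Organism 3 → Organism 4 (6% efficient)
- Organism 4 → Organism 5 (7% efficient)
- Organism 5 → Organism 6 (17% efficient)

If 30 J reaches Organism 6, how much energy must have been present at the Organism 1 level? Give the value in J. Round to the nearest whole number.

Cumulative transfer efficiency: 0.05 × 0.1 × 0.06 × 0.07 × 0.17 = 0.00000357
Organism 1 energy = 30 / 0.00000357 = 8403361 J

8403361 J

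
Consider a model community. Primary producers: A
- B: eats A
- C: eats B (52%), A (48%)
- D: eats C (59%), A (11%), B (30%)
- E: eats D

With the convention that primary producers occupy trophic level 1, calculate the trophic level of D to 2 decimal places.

3.20

B: 1 + 1 = 2
C: 1 + (0.52×2 + 0.48×1) = 2.52
D: 1 + (0.59×2.52 + 0.11×1 + 0.3×2) = 3.1968
E: 1 + 3.1968 = 4.1968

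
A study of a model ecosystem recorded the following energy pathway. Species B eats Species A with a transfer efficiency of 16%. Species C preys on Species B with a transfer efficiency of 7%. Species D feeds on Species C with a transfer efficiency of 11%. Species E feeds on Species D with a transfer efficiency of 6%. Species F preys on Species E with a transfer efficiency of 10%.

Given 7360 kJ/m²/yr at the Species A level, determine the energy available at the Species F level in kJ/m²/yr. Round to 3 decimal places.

Species B: 7360 × 0.16 = 1177.6 kJ/m²/yr
Species C: 1177.6 × 0.07 = 82.432 kJ/m²/yr
Species D: 82.432 × 0.11 = 9.06752 kJ/m²/yr
Species E: 9.06752 × 0.06 = 0.5440512 kJ/m²/yr
Species F: 0.5440512 × 0.1 = 0.05440512 kJ/m²/yr

0.054 kJ/m²/yr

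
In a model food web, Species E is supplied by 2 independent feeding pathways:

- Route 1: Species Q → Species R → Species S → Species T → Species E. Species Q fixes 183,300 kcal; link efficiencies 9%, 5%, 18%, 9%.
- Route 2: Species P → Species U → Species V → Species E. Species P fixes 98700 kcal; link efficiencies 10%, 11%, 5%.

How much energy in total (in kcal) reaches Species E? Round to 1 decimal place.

67.6 kcal

Route 1: 183300 × 0.09 × 0.05 × 0.18 × 0.09 = 13.36257 kcal
Route 2: 98700 × 0.1 × 0.11 × 0.05 = 54.285 kcal
Total at Species E: 13.36257 + 54.285 = 67.64757 kcal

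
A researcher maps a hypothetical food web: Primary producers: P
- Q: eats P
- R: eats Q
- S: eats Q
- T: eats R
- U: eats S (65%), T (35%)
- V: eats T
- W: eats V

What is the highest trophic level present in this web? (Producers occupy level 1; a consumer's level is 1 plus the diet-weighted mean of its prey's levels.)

Q: 1 + 1 = 2
R: 1 + 2 = 3
S: 1 + 2 = 3
T: 1 + 3 = 4
U: 1 + (0.65×3 + 0.35×4) = 4.35
V: 1 + 4 = 5
W: 1 + 5 = 6

6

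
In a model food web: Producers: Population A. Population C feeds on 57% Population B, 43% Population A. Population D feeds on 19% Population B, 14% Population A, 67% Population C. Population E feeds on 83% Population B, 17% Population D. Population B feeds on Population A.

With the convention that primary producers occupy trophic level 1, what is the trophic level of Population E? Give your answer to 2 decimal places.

3.21

Population B: 1 + 1 = 2
Population C: 1 + (0.57×2 + 0.43×1) = 2.57
Population D: 1 + (0.19×2 + 0.14×1 + 0.67×2.57) = 3.2419
Population E: 1 + (0.83×2 + 0.17×3.2419) = 3.211123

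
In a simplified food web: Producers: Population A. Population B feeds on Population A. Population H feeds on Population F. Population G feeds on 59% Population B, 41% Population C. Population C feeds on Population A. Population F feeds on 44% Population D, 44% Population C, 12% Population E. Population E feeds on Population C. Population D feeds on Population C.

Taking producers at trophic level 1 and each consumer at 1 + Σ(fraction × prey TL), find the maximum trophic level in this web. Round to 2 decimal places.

Population B: 1 + 1 = 2
Population C: 1 + 1 = 2
Population D: 1 + 2 = 3
Population E: 1 + 2 = 3
Population F: 1 + (0.44×3 + 0.44×2 + 0.12×3) = 3.56
Population G: 1 + (0.59×2 + 0.41×2) = 3
Population H: 1 + 3.56 = 4.56

4.56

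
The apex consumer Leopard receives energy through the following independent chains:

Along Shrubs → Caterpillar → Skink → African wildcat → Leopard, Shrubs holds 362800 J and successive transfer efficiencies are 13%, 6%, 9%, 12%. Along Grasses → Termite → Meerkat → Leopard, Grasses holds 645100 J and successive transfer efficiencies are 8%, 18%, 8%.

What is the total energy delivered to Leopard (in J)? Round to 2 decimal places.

Via Shrubs: 362800 × 0.13 × 0.06 × 0.09 × 0.12 = 30.562272 J
Via Grasses: 645100 × 0.08 × 0.18 × 0.08 = 743.1552 J
Total at Leopard: 30.562272 + 743.1552 = 773.717472 J

773.72 J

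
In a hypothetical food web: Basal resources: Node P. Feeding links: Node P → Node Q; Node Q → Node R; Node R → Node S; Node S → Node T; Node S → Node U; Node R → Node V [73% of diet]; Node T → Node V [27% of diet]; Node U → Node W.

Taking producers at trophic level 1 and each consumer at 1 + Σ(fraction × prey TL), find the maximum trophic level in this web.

Node Q: 1 + 1 = 2
Node R: 1 + 2 = 3
Node S: 1 + 3 = 4
Node T: 1 + 4 = 5
Node U: 1 + 4 = 5
Node V: 1 + (0.73×3 + 0.27×5) = 4.54
Node W: 1 + 5 = 6

6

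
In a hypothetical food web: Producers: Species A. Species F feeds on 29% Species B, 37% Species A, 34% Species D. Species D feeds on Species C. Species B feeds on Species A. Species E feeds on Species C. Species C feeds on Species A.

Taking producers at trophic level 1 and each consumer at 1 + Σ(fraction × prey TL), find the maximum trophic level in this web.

Species B: 1 + 1 = 2
Species C: 1 + 1 = 2
Species D: 1 + 2 = 3
Species E: 1 + 2 = 3
Species F: 1 + (0.29×2 + 0.37×1 + 0.34×3) = 2.97

3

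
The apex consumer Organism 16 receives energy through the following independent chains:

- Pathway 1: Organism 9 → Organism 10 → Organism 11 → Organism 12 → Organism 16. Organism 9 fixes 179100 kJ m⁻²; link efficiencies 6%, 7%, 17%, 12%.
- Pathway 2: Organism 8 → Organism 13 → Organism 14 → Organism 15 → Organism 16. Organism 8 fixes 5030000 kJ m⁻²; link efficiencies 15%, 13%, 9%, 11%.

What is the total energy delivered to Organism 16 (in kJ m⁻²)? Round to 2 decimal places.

Pathway 1: 179100 × 0.06 × 0.07 × 0.17 × 0.12 = 15.345288 kJ m⁻²
Pathway 2: 5030000 × 0.15 × 0.13 × 0.09 × 0.11 = 971.0415 kJ m⁻²
Total at Organism 16: 15.345288 + 971.0415 = 986.386788 kJ m⁻²

986.39 kJ m⁻²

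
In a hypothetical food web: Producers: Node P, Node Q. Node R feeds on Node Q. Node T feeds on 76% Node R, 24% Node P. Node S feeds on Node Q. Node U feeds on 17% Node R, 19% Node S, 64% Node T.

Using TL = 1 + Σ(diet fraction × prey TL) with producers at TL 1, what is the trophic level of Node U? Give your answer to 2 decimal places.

3.49

Node R: 1 + 1 = 2
Node S: 1 + 1 = 2
Node T: 1 + (0.76×2 + 0.24×1) = 2.76
Node U: 1 + (0.17×2 + 0.19×2 + 0.64×2.76) = 3.4864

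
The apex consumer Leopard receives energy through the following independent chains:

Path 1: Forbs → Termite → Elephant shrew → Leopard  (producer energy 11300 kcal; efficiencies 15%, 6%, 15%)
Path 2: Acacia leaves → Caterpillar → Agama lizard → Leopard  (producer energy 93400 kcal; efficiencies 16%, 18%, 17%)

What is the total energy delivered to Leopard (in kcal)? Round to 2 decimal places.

Path 1: 11300 × 0.15 × 0.06 × 0.15 = 15.255 kcal
Path 2: 93400 × 0.16 × 0.18 × 0.17 = 457.2864 kcal
Total at Leopard: 15.255 + 457.2864 = 472.5414 kcal

472.54 kcal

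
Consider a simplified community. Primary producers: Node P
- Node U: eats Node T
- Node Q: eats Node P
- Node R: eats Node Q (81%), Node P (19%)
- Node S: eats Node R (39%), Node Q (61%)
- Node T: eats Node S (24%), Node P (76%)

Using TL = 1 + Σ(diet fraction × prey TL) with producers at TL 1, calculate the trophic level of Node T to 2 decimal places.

2.56

Node Q: 1 + 1 = 2
Node R: 1 + (0.81×2 + 0.19×1) = 2.81
Node S: 1 + (0.39×2.81 + 0.61×2) = 3.3159
Node T: 1 + (0.24×3.3159 + 0.76×1) = 2.555816
Node U: 1 + 2.555816 = 3.555816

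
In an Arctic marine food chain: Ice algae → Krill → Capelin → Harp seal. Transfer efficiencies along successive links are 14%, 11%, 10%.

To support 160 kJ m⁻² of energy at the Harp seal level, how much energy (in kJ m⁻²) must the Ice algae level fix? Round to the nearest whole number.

103896 kJ m⁻²

Cumulative transfer efficiency: 0.14 × 0.11 × 0.1 = 0.00154
Ice algae energy = 160 / 0.00154 = 103896 kJ m⁻²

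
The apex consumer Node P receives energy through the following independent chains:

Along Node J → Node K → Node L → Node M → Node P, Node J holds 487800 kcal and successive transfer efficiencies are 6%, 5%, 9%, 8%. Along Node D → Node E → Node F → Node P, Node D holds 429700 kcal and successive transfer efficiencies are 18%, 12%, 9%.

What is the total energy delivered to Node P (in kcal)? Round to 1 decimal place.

Via Node J: 487800 × 0.06 × 0.05 × 0.09 × 0.08 = 10.53648 kcal
Via Node D: 429700 × 0.18 × 0.12 × 0.09 = 835.3368 kcal
Total at Node P: 10.53648 + 835.3368 = 845.87328 kcal

845.9 kcal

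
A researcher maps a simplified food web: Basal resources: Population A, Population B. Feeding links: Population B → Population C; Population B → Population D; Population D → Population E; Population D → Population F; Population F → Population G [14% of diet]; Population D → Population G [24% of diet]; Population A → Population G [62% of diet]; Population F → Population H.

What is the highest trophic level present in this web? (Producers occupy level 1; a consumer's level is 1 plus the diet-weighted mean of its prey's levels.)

Population C: 1 + 1 = 2
Population D: 1 + 1 = 2
Population E: 1 + 2 = 3
Population F: 1 + 2 = 3
Population G: 1 + (0.14×3 + 0.24×2 + 0.62×1) = 2.52
Population H: 1 + 3 = 4

4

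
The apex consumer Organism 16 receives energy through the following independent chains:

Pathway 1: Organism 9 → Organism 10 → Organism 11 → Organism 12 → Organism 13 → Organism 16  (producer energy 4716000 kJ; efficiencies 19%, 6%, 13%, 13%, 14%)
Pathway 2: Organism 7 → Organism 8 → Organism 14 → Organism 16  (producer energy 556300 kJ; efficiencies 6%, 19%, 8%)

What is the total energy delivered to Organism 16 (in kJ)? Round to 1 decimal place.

Pathway 1: 4716000 × 0.19 × 0.06 × 0.13 × 0.13 × 0.14 = 127.2018384 kJ
Pathway 2: 556300 × 0.06 × 0.19 × 0.08 = 507.3456 kJ
Total at Organism 16: 127.2018384 + 507.3456 = 634.5474384 kJ

634.5 kJ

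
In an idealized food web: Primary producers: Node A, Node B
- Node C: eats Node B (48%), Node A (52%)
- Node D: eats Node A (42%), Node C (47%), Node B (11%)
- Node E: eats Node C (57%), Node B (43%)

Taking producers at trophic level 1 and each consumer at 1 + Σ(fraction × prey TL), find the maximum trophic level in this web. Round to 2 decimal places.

2.57

Node C: 1 + (0.48×1 + 0.52×1) = 2
Node D: 1 + (0.42×1 + 0.47×2 + 0.11×1) = 2.47
Node E: 1 + (0.57×2 + 0.43×1) = 2.57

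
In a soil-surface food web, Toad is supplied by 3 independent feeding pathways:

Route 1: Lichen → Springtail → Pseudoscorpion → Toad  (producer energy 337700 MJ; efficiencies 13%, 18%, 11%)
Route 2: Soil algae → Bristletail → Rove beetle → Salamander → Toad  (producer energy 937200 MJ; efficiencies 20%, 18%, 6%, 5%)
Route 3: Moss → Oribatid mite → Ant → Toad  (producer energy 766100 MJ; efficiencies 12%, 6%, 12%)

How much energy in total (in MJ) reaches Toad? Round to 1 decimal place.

Route 1: 337700 × 0.13 × 0.18 × 0.11 = 869.2398 MJ
Route 2: 937200 × 0.2 × 0.18 × 0.06 × 0.05 = 101.2176 MJ
Route 3: 766100 × 0.12 × 0.06 × 0.12 = 661.9104 MJ
Total at Toad: 869.2398 + 101.2176 + 661.9104 = 1632.3678 MJ

1632.4 MJ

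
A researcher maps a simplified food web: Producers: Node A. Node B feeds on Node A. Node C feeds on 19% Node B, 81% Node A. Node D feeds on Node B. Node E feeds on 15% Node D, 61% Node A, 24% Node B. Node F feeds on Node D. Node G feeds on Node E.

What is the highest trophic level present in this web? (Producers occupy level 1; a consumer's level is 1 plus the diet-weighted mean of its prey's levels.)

Node B: 1 + 1 = 2
Node C: 1 + (0.19×2 + 0.81×1) = 2.19
Node D: 1 + 2 = 3
Node E: 1 + (0.15×3 + 0.61×1 + 0.24×2) = 2.54
Node F: 1 + 3 = 4
Node G: 1 + 2.54 = 3.54

4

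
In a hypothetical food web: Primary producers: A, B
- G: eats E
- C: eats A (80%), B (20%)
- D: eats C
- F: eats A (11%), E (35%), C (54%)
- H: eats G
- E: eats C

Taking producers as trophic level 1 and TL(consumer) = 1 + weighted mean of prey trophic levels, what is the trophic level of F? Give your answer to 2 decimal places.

3.24

C: 1 + (0.8×1 + 0.2×1) = 2
D: 1 + 2 = 3
E: 1 + 2 = 3
F: 1 + (0.11×1 + 0.35×3 + 0.54×2) = 3.24
G: 1 + 3 = 4
H: 1 + 4 = 5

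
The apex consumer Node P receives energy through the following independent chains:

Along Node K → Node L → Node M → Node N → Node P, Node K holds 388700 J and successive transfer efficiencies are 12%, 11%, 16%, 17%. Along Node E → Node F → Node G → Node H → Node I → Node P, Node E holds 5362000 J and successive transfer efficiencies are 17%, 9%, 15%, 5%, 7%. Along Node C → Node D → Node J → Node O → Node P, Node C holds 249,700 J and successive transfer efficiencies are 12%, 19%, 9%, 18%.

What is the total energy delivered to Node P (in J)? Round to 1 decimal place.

Via Node K: 388700 × 0.12 × 0.11 × 0.16 × 0.17 = 139.558848 J
Via Node E: 5362000 × 0.17 × 0.09 × 0.15 × 0.05 × 0.07 = 43.070265 J
Via Node C: 249700 × 0.12 × 0.19 × 0.09 × 0.18 = 92.229192 J
Total at Node P: 139.558848 + 43.070265 + 92.229192 = 274.858305 J

274.9 J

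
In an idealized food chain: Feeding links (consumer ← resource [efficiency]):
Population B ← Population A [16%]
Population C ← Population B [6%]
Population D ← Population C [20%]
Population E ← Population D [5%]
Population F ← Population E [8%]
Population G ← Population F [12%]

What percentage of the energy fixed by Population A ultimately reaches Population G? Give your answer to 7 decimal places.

Product of link efficiencies: 0.16 × 0.06 × 0.2 × 0.05 × 0.08 × 0.12 = 0.0000009216
As a percentage: 0.0000009216 × 100 = 0.0000922%

0.0000922%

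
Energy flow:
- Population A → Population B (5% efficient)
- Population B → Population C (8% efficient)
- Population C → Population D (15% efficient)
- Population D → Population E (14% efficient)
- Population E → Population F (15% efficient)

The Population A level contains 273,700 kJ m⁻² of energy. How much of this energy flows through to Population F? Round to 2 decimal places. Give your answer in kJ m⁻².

Population B: 273700 × 0.05 = 13685 kJ m⁻²
Population C: 13685 × 0.08 = 1094.8 kJ m⁻²
Population D: 1094.8 × 0.15 = 164.22 kJ m⁻²
Population E: 164.22 × 0.14 = 22.9908 kJ m⁻²
Population F: 22.9908 × 0.15 = 3.44862 kJ m⁻²

3.45 kJ m⁻²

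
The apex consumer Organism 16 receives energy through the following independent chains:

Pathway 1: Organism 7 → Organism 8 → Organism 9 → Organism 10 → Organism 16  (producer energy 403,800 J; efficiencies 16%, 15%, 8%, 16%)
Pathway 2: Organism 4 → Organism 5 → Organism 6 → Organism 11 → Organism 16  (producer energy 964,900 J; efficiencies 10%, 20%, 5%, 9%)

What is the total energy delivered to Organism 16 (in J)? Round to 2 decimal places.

Pathway 1: 403800 × 0.16 × 0.15 × 0.08 × 0.16 = 124.04736 J
Pathway 2: 964900 × 0.1 × 0.2 × 0.05 × 0.09 = 86.841 J
Total at Organism 16: 124.04736 + 86.841 = 210.88836 J

210.89 J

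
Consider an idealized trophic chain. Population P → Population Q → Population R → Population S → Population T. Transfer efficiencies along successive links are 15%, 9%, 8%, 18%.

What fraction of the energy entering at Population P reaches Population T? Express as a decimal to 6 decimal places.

0.000194

Product of link efficiencies: 0.15 × 0.09 × 0.08 × 0.18 = 0.0001944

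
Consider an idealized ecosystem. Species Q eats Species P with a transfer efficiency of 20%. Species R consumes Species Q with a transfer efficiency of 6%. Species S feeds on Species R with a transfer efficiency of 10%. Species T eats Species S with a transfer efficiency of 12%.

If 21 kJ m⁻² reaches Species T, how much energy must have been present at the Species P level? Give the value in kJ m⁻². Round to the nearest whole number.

Cumulative transfer efficiency: 0.2 × 0.06 × 0.1 × 0.12 = 0.000144
Species P energy = 21 / 0.000144 = 145833 kJ m⁻²

145833 kJ m⁻²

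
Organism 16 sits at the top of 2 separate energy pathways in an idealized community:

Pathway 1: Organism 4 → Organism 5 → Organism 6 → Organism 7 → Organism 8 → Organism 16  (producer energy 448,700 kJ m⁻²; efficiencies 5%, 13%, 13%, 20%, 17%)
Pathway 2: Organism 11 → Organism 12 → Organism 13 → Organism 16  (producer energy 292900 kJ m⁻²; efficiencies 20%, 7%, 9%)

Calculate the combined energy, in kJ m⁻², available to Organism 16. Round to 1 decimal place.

Pathway 1: 448700 × 0.05 × 0.13 × 0.13 × 0.2 × 0.17 = 12.891151 kJ m⁻²
Pathway 2: 292900 × 0.2 × 0.07 × 0.09 = 369.054 kJ m⁻²
Total at Organism 16: 12.891151 + 369.054 = 381.945151 kJ m⁻²

381.9 kJ m⁻²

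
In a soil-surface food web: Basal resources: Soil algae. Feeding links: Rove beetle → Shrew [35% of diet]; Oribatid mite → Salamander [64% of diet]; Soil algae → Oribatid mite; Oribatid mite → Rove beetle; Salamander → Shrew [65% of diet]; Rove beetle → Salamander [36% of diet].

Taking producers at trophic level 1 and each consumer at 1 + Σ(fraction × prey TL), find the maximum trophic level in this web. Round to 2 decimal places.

Oribatid mite: 1 + 1 = 2
Rove beetle: 1 + 2 = 3
Salamander: 1 + (0.36×3 + 0.64×2) = 3.36
Shrew: 1 + (0.35×3 + 0.65×3.36) = 4.234

4.23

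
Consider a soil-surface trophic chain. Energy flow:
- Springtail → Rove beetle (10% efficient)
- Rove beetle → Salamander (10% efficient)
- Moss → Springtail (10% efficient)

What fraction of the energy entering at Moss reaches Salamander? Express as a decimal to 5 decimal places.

Product of link efficiencies: 0.1 × 0.1 × 0.1 = 0.001

0.00100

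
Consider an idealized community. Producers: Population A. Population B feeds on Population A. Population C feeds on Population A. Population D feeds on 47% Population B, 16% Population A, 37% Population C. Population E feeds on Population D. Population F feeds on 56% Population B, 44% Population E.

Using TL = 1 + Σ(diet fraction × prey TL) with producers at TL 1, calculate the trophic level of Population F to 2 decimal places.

3.81

Population B: 1 + 1 = 2
Population C: 1 + 1 = 2
Population D: 1 + (0.47×2 + 0.16×1 + 0.37×2) = 2.84
Population E: 1 + 2.84 = 3.84
Population F: 1 + (0.56×2 + 0.44×3.84) = 3.8096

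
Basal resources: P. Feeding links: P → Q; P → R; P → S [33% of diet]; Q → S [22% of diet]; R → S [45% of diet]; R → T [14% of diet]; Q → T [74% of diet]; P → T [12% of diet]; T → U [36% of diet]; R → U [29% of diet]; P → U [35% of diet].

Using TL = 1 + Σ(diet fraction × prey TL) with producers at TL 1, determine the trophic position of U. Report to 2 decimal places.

2.97

Q: 1 + 1 = 2
R: 1 + 1 = 2
S: 1 + (0.33×1 + 0.22×2 + 0.45×2) = 2.67
T: 1 + (0.14×2 + 0.74×2 + 0.12×1) = 2.88
U: 1 + (0.36×2.88 + 0.29×2 + 0.35×1) = 2.9668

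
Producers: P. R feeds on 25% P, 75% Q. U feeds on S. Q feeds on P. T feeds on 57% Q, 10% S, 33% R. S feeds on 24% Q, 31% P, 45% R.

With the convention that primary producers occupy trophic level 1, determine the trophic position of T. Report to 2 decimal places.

3.35

Q: 1 + 1 = 2
R: 1 + (0.25×1 + 0.75×2) = 2.75
S: 1 + (0.24×2 + 0.31×1 + 0.45×2.75) = 3.0275
T: 1 + (0.57×2 + 0.1×3.0275 + 0.33×2.75) = 3.35025
U: 1 + 3.0275 = 4.0275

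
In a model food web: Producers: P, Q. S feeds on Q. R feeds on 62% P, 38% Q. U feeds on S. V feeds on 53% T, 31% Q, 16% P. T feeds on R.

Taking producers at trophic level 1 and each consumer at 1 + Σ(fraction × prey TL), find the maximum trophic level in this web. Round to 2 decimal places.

3.06

R: 1 + (0.62×1 + 0.38×1) = 2
S: 1 + 1 = 2
T: 1 + 2 = 3
U: 1 + 2 = 3
V: 1 + (0.53×3 + 0.31×1 + 0.16×1) = 3.06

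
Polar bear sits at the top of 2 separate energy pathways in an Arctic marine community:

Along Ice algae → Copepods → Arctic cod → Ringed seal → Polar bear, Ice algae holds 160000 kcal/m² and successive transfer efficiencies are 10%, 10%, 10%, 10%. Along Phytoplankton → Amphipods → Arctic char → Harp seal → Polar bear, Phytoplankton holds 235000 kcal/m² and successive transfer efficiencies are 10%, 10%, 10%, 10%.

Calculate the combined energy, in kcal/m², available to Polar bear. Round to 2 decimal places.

Via Ice algae: 160000 × 0.1 × 0.1 × 0.1 × 0.1 = 16 kcal/m²
Via Phytoplankton: 235000 × 0.1 × 0.1 × 0.1 × 0.1 = 23.5 kcal/m²
Total at Polar bear: 16 + 23.5 = 39.5 kcal/m²

39.50 kcal/m²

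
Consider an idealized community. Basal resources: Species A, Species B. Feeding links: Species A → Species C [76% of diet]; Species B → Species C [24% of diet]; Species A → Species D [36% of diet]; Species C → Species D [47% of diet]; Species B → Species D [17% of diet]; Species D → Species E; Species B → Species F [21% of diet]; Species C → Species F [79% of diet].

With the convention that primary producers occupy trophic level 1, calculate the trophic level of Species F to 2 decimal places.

2.79

Species C: 1 + (0.76×1 + 0.24×1) = 2
Species D: 1 + (0.36×1 + 0.47×2 + 0.17×1) = 2.47
Species E: 1 + 2.47 = 3.47
Species F: 1 + (0.21×1 + 0.79×2) = 2.79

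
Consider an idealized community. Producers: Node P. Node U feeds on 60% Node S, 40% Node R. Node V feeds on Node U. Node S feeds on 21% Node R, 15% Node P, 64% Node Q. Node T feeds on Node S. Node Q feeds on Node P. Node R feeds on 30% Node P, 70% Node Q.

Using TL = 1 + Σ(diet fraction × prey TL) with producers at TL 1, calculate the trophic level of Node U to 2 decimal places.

Node Q: 1 + 1 = 2
Node R: 1 + (0.3×1 + 0.7×2) = 2.7
Node S: 1 + (0.21×2.7 + 0.15×1 + 0.64×2) = 2.997
Node T: 1 + 2.997 = 3.997
Node U: 1 + (0.6×2.997 + 0.4×2.7) = 3.8782
Node V: 1 + 3.8782 = 4.8782

3.88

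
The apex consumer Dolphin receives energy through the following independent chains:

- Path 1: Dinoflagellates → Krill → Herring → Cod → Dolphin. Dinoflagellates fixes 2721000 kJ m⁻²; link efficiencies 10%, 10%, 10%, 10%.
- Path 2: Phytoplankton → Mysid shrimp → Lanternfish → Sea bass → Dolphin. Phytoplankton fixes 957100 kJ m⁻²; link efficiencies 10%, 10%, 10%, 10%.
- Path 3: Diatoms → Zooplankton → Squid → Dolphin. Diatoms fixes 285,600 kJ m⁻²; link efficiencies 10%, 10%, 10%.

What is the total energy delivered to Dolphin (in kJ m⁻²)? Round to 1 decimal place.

653.4 kJ m⁻²

Path 1: 2721000 × 0.1 × 0.1 × 0.1 × 0.1 = 272.1 kJ m⁻²
Path 2: 957100 × 0.1 × 0.1 × 0.1 × 0.1 = 95.71 kJ m⁻²
Path 3: 285600 × 0.1 × 0.1 × 0.1 = 285.6 kJ m⁻²
Total at Dolphin: 272.1 + 95.71 + 285.6 = 653.41 kJ m⁻²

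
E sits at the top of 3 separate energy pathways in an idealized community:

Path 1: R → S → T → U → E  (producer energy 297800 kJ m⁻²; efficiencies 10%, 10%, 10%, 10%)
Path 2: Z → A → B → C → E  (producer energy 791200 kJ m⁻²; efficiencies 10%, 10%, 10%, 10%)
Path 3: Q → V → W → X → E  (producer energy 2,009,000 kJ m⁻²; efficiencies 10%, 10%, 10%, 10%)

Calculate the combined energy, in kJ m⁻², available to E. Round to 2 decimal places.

309.80 kJ m⁻²

Path 1: 297800 × 0.1 × 0.1 × 0.1 × 0.1 = 29.78 kJ m⁻²
Path 2: 791200 × 0.1 × 0.1 × 0.1 × 0.1 = 79.12 kJ m⁻²
Path 3: 2009000 × 0.1 × 0.1 × 0.1 × 0.1 = 200.9 kJ m⁻²
Total at E: 29.78 + 79.12 + 200.9 = 309.8 kJ m⁻²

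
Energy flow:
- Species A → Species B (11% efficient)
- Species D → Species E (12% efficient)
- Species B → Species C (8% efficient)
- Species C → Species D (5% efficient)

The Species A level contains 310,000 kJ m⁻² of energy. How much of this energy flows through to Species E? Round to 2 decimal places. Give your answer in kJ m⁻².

16.37 kJ m⁻²

Species B: 310000 × 0.11 = 34100 kJ m⁻²
Species C: 34100 × 0.08 = 2728 kJ m⁻²
Species D: 2728 × 0.05 = 136.4 kJ m⁻²
Species E: 136.4 × 0.12 = 16.368 kJ m⁻²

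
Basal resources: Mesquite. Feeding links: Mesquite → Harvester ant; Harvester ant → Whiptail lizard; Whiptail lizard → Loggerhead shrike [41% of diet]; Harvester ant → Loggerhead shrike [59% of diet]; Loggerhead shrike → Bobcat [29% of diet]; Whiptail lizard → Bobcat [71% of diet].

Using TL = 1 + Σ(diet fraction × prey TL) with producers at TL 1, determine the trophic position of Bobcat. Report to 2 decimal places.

Harvester ant: 1 + 1 = 2
Whiptail lizard: 1 + 2 = 3
Loggerhead shrike: 1 + (0.41×3 + 0.59×2) = 3.41
Bobcat: 1 + (0.29×3.41 + 0.71×3) = 4.1189

4.12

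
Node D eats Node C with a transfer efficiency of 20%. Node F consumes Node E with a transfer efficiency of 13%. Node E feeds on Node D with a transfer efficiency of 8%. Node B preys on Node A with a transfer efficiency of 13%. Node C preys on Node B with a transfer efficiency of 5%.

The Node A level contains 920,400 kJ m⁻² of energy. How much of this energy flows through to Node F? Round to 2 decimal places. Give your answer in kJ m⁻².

12.44 kJ m⁻²

Node B: 920400 × 0.13 = 119652 kJ m⁻²
Node C: 119652 × 0.05 = 5982.6 kJ m⁻²
Node D: 5982.6 × 0.2 = 1196.52 kJ m⁻²
Node E: 1196.52 × 0.08 = 95.7216 kJ m⁻²
Node F: 95.7216 × 0.13 = 12.443808 kJ m⁻²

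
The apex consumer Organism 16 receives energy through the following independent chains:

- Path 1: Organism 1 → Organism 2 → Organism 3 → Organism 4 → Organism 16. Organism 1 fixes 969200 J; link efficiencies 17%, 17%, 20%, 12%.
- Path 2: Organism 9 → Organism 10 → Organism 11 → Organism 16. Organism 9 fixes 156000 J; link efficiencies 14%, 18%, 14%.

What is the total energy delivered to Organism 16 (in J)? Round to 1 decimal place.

Path 1: 969200 × 0.17 × 0.17 × 0.2 × 0.12 = 672.23712 J
Path 2: 156000 × 0.14 × 0.18 × 0.14 = 550.368 J
Total at Organism 16: 672.23712 + 550.368 = 1222.60512 J

1222.6 J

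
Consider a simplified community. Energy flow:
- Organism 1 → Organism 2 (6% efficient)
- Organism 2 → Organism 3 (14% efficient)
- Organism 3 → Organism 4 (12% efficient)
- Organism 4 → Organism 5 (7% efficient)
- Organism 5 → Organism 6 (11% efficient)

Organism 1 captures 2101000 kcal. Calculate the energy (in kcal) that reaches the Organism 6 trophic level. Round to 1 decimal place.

16.3 kcal

Organism 2: 2101000 × 0.06 = 126060 kcal
Organism 3: 126060 × 0.14 = 17648.4 kcal
Organism 4: 17648.4 × 0.12 = 2117.808 kcal
Organism 5: 2117.808 × 0.07 = 148.24656 kcal
Organism 6: 148.24656 × 0.11 = 16.3071216 kcal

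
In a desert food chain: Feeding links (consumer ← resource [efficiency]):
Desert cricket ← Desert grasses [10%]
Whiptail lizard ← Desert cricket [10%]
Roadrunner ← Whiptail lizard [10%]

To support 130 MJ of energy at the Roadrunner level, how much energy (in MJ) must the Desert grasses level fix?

130000 MJ

Cumulative transfer efficiency: 0.1 × 0.1 × 0.1 = 0.001
Desert grasses energy = 130 / 0.001 = 130000 MJ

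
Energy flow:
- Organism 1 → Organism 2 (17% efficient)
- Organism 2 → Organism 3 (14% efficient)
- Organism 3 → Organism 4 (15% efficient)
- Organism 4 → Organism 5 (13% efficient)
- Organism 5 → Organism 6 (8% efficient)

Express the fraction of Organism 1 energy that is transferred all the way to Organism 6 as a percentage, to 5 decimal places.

Product of link efficiencies: 0.17 × 0.14 × 0.15 × 0.13 × 0.08 = 0.000037128
As a percentage: 0.000037128 × 100 = 0.00371%

0.00371%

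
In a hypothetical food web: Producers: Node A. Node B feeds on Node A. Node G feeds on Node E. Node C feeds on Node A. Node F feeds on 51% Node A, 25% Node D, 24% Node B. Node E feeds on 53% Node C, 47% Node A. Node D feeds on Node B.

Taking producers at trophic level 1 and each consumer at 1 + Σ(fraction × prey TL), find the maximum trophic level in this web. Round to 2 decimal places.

3.53

Node B: 1 + 1 = 2
Node C: 1 + 1 = 2
Node D: 1 + 2 = 3
Node E: 1 + (0.53×2 + 0.47×1) = 2.53
Node F: 1 + (0.51×1 + 0.25×3 + 0.24×2) = 2.74
Node G: 1 + 2.53 = 3.53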